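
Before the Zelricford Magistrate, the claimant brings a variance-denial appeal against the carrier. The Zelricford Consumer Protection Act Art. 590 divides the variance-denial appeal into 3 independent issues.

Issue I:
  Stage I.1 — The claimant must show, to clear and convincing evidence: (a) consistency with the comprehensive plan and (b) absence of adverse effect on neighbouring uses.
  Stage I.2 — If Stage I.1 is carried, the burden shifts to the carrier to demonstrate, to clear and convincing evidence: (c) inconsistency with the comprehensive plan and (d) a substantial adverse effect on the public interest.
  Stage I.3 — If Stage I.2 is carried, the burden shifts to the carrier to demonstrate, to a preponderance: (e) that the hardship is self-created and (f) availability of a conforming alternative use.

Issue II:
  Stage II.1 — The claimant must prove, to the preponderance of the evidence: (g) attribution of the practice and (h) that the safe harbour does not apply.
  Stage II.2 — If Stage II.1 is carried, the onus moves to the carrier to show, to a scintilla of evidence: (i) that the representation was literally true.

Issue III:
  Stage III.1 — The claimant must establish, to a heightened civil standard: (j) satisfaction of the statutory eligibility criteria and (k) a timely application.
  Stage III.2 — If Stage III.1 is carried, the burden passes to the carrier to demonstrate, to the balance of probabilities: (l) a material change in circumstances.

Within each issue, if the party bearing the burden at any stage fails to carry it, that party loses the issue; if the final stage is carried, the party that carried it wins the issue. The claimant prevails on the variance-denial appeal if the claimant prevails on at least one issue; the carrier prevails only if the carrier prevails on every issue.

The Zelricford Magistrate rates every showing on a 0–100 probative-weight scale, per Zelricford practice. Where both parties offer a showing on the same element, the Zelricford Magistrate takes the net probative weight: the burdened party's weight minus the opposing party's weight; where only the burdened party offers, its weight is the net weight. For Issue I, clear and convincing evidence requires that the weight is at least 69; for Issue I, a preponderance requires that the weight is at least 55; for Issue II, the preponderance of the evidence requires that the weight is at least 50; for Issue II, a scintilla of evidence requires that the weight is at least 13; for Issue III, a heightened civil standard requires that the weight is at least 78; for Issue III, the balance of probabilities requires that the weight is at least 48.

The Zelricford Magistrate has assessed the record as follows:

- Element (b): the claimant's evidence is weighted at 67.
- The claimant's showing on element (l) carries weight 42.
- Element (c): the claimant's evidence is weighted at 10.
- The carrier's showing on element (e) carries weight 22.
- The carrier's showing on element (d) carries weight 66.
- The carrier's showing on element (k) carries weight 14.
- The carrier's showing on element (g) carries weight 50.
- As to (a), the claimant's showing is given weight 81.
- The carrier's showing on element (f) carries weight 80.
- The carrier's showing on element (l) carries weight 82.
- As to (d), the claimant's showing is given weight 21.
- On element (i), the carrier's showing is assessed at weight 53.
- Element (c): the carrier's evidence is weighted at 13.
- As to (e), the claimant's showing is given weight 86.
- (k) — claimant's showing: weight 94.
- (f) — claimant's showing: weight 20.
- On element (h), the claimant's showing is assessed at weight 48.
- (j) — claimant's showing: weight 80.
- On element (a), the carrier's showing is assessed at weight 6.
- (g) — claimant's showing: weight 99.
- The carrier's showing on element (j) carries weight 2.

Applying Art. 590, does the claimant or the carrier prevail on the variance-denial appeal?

claimant

— Issue I —
At Stage I.1 the claimant must meet clear and convincing evidence (weight is at least 69): on (a) the weight is 81 less the opposing 6 gives net 75, ≥ 69, so (a) meets the standard; on (b) the weight is 67, which does not reach 69, so (b) does not meet the standard.
  Stage I.1 not carried; the claimant fails its burden.
The analysis ends at Stage I.1; the carrier prevails on this issue.
— Issue II —
At Stage II.1 the claimant must meet the preponderance of the evidence (weight is at least 50): on (g) the weight is 99 less the opposing 50 gives net 49, < 50, so (g) does not meet the standard; on (h) the weight is 48, < 50, so (h) does not meet the standard.
  Not every element is met, so the claimant fails to carry Stage II.1.
The carrier prevails on this issue.
— Issue III —
Stage III.1 (claimant, a heightened civil standard, weight is at least 78): (j) net 80−2=78 ≥ 78 — meets; (k) net 94−14=80 ≥ 78 — meets.
  All elements met. The burden passes to the carrier.
Stage III.2 (carrier, the balance of probabilities, weight is at least 48): (l) net 82−42=40 < 48 — fails.
  Not every element is met, so the carrier fails to carry Stage III.2.
The claimant prevails on this issue.
Per-issue: Issue I → carrier; Issue II → carrier; Issue III → claimant. The claimant must prevail on at least one issue; overall, the claimant prevails.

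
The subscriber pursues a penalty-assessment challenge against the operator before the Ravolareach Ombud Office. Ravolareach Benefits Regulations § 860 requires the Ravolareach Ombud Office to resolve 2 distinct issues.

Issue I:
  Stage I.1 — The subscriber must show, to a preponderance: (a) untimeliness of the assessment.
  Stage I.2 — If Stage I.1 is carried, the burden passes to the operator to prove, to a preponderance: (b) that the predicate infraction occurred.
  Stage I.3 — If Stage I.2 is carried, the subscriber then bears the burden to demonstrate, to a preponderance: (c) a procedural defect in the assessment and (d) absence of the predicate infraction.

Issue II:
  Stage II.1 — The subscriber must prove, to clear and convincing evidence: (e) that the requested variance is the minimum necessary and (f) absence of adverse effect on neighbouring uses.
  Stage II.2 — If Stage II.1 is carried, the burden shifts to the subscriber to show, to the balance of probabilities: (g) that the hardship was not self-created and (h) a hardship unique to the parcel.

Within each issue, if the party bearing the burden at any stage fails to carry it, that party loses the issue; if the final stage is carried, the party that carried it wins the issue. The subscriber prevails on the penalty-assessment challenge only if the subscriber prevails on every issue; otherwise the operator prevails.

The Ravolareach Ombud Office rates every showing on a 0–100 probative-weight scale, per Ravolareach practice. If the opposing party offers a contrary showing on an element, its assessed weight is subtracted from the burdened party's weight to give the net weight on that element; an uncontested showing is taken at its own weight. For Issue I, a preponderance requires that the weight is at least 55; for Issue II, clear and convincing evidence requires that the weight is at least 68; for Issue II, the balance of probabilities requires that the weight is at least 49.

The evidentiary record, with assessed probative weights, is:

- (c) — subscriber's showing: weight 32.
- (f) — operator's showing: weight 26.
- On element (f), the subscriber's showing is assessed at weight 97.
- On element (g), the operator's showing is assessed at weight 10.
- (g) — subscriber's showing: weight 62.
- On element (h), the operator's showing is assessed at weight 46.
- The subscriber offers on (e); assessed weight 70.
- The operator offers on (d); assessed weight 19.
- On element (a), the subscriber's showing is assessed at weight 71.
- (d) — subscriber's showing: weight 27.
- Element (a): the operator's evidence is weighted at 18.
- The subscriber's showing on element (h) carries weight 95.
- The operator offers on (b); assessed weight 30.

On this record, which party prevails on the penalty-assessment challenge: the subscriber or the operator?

— Issue I —
At Stage I.1 the subscriber must meet a preponderance (weight is at least 55): on (a) the weight is 71 less the opposing 18 gives net 53, which does not reach 55, so (a) does not meet the standard.
  Not every element is met, so the subscriber fails to carry Stage I.1.
So the operator prevails on this issue.
— Issue II —
Stage II.1 — burden on subscriber; standard: clear and convincing evidence (weight is at least 68).
    (e): 70 ≥ 68 [met]
    (f): 97 − 26 = 71 ≥ 68 [met]
  Stage II.1 is satisfied; the subscriber continues to bear the burden.
Stage II.2 — burden on subscriber; standard: the balance of probabilities (weight is at least 49).
    (g): 62 − 10 = 52 ≥ 49 [met]
    (h): 95 − 46 = 49 ≥ 49 [met]
  The subscriber carries the last stage.
All stages carried — the subscriber prevails on this issue.
Per-issue: Issue I → operator; Issue II → subscriber. The subscriber must prevail on every issue; overall, the operator prevails.

operator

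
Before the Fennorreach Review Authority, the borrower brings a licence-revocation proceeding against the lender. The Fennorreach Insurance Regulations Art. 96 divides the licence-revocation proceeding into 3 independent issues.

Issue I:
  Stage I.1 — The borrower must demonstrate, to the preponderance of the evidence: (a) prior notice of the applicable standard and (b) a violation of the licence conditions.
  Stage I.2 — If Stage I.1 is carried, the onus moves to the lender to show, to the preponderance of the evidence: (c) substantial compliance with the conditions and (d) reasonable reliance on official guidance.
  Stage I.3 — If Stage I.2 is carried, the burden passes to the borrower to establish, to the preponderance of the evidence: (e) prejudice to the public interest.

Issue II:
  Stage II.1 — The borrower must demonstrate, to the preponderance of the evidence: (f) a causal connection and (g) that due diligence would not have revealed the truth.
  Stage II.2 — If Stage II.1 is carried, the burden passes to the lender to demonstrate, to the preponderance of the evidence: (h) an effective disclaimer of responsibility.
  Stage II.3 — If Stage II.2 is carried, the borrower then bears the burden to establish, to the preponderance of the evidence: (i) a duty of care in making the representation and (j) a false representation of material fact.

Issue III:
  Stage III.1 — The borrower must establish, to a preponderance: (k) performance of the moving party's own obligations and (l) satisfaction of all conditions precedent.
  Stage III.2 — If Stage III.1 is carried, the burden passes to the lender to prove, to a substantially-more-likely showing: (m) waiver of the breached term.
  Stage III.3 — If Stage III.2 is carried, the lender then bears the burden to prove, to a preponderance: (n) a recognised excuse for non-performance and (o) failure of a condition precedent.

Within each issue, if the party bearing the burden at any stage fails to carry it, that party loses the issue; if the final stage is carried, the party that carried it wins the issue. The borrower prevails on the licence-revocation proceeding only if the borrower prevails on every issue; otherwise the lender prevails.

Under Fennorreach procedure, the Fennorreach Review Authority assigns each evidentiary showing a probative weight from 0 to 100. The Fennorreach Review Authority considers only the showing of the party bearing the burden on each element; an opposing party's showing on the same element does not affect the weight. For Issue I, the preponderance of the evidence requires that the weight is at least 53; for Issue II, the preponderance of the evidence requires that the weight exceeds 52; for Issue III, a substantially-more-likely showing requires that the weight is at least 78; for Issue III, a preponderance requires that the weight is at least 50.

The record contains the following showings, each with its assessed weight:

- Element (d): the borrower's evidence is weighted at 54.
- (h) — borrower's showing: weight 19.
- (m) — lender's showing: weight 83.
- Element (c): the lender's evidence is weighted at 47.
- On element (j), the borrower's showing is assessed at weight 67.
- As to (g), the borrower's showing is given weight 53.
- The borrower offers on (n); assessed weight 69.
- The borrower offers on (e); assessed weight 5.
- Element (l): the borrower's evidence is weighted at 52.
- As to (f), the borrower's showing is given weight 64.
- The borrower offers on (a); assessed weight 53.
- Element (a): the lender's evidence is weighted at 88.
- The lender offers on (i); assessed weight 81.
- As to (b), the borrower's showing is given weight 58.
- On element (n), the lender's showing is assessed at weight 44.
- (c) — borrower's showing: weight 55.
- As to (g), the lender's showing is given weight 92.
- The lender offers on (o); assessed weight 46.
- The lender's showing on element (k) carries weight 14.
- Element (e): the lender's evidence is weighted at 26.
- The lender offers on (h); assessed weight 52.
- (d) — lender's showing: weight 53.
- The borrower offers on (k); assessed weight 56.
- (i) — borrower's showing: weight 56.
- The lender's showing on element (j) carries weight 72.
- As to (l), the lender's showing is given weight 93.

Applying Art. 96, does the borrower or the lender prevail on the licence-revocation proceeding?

borrower

— Issue I —
At Stage I.1 the borrower must meet the preponderance of the evidence (weight is at least 53): on (a) the weight is 53 (the lender's 88 is given no effect), ≥ 53, so (a) meets the standard; on (b) the weight is 58, ≥ 53, so (b) meets the standard.
  Stage I.1 is satisfied; the onus moves to the lender.
At Stage I.2 the lender must meet the preponderance of the evidence (weight is at least 53): on (c) the weight is 47 (the borrower's 55 is given no effect), which does not reach 53, so (c) does not meet the standard; on (d) the weight is 53 (the borrower's 54 is given no effect), which does reach 53, so (d) meets the standard.
  Not every element is met, so the lender fails to carry Stage I.2.
The analysis ends at Stage I.2; the borrower prevails on this issue.
— Issue II —
Stage II.1 (borrower, the preponderance of the evidence, weight exceeds 52): (f) 64 > 52 — meets; (g) 53 (lender's 92 disregarded) > 52 — meets.
  Stage II.1 carried; the burden shifts to the lender.
Stage II.2 (lender, the preponderance of the evidence, weight exceeds 52): (h) 52 (borrower's 19 disregarded) ≤ 52 — fails.
  The lender does not carry Stage II.2.
The analysis ends at Stage II.2; the borrower prevails on this issue.
— Issue III —
Stage III.1 — burden on borrower; standard: a preponderance (weight is at least 50).
    (k): 56 (lender's 14 disregarded) ≥ 50 [met]
    (l): 52 (lender's 93 disregarded) ≥ 50 [met]
  Stage III.1 is satisfied; the onus moves to the lender.
Stage III.2 — burden on lender; standard: a substantially-more-likely showing (weight is at least 78).
    (m): 83 ≥ 78 [met]
  Stage III.2 is satisfied; the lender continues to bear the burden.
Stage III.3 — burden on lender; standard: a preponderance (weight is at least 50).
    (n): 44 (borrower's 69 disregarded) < 50 [not met]
    (o): 46 < 50 [not met]
  Not every element is met, so the lender fails to carry Stage III.3.
The analysis ends at Stage III.3; the borrower prevails on this issue.
Per-issue: Issue I → borrower; Issue II → borrower; Issue III → borrower. The borrower must prevail on every issue; overall, the borrower prevails.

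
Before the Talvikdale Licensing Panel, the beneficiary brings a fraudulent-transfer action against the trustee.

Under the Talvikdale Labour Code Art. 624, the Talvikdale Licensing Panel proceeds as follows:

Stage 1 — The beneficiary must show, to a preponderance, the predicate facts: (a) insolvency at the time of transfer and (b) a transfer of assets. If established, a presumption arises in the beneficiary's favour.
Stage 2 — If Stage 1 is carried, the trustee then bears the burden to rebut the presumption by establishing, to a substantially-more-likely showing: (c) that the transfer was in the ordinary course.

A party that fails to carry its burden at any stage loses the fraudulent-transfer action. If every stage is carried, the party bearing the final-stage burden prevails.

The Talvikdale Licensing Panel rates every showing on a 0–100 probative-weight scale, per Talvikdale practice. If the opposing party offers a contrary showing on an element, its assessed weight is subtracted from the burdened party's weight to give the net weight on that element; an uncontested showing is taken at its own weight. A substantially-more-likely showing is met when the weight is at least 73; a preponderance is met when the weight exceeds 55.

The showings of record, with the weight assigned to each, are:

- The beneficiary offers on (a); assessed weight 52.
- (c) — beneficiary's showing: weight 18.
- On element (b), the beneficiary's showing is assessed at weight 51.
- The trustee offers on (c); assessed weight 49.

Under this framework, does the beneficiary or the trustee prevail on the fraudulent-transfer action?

trustee

At Stage 1 the beneficiary must meet a preponderance (weight exceeds 55): on (a) the weight is 52, ≤ 55, so (a) does not meet the standard; on (b) the weight is 51, which does not exceed 55, so (b) does not meet the standard.
  The beneficiary does not carry Stage 1.
The analysis ends at Stage 1; the trustee prevails.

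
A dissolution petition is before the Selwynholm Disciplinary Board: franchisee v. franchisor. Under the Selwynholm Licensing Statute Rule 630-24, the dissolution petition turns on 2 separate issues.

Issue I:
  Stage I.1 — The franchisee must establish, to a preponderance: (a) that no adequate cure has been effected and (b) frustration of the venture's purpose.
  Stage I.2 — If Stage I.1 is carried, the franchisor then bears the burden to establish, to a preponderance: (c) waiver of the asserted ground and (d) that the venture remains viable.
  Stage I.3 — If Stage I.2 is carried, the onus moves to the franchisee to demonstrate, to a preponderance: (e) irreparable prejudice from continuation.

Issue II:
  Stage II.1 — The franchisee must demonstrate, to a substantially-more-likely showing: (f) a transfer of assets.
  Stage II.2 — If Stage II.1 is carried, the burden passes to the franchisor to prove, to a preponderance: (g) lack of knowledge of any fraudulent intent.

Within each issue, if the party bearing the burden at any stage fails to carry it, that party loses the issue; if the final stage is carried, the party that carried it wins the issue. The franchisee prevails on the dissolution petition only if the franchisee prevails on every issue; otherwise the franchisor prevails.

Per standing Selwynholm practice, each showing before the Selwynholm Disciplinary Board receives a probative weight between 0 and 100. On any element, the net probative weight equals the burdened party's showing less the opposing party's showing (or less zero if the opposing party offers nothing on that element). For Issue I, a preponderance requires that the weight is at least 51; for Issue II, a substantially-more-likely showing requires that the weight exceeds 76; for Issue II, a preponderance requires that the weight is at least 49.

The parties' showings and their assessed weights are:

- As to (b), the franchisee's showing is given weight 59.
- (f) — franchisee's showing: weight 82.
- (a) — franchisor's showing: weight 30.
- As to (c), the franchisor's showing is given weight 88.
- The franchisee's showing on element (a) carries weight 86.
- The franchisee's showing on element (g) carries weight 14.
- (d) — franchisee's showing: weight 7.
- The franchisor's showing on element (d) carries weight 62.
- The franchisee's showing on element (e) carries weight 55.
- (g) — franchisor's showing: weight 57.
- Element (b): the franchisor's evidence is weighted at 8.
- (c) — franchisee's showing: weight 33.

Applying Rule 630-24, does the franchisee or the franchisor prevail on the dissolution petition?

franchisee

— Issue I —
Stage I.1 (franchisee, a preponderance, weight is at least 51): (a) net 86−30=56 ≥ 51 — meets; (b) net 59−8=51 ≥ 51 — meets.
  All elements met. The burden passes to the franchisor.
Stage I.2 (franchisor, a preponderance, weight is at least 51): (c) net 88−33=55 ≥ 51 — meets; (d) net 62−7=55 ≥ 51 — meets.
  All elements met. The burden passes to the franchisee.
Stage I.3 (franchisee, a preponderance, weight is at least 51): (e) 55 ≥ 51 — meets.
  Stage I.3 carried; the final stage is satisfied.
All stages carried — the franchisee prevails on this issue.
— Issue II —
Stage II.1 (franchisee, a substantially-more-likely showing, weight exceeds 76): (f) 82 > 76 — meets.
  Stage II.1 is satisfied; the onus moves to the franchisor.
Stage II.2 (franchisor, a preponderance, weight is at least 49): (g) net 57−14=43 < 49 — fails.
  Stage II.2 not carried; the franchisor fails its burden.
The analysis ends at Stage II.2; the franchisee prevails on this issue.
Per-issue: Issue I → franchisee; Issue II → franchisee. The franchisee must prevail on every issue; overall, the franchisee prevails.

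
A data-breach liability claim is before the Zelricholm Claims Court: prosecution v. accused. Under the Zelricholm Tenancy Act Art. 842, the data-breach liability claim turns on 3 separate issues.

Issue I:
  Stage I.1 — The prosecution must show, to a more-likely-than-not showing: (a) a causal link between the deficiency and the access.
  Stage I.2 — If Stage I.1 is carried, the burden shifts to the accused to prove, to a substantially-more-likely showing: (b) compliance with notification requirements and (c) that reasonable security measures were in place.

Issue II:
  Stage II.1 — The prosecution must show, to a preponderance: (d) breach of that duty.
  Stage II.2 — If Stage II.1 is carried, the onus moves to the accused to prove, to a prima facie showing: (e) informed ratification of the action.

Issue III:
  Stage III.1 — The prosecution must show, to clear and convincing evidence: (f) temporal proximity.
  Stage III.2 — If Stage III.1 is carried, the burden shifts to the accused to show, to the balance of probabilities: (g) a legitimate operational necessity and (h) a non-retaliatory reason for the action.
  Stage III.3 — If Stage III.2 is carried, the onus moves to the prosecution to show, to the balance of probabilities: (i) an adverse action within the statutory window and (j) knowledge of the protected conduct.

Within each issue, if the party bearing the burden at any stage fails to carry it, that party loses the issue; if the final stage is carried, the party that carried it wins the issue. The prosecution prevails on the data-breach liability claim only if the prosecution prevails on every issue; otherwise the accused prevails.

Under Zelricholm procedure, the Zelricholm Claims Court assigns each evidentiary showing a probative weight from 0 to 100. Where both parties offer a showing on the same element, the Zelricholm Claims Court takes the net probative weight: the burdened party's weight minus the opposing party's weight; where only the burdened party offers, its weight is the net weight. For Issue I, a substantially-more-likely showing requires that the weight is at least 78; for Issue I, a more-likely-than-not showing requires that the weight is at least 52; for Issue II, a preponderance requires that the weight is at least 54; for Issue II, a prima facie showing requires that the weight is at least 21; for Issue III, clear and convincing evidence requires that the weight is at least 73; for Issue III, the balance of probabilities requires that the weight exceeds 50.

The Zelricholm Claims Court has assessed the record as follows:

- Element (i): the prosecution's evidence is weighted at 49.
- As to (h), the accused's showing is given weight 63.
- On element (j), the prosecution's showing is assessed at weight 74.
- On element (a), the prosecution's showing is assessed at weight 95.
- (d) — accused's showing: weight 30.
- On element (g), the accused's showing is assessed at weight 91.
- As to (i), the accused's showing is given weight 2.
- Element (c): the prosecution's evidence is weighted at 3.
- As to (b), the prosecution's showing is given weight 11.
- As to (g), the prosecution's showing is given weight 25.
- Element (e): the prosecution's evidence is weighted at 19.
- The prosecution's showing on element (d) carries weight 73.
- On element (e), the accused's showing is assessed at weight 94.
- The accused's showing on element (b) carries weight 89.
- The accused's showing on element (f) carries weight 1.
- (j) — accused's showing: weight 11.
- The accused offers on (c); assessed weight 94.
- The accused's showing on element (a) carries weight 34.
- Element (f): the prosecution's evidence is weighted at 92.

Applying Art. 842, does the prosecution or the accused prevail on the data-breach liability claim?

— Issue I —
Stage I.1 (prosecution, a more-likely-than-not showing, weight is at least 52): (a) net 95−34=61 ≥ 52 — meets.
  Stage I.1 carried; the burden shifts to the accused.
Stage I.2 (accused, a substantially-more-likely showing, weight is at least 78): (b) net 89−11=78 ≥ 78 — meets; (c) net 94−3=91 ≥ 78 — meets.
  Stage I.2 carried; the final stage is satisfied.
Every stage carried; the accused prevails on this issue.
— Issue II —
At Stage II.1 the prosecution must meet a preponderance (weight is at least 54): on (d) the weight is 73 less the opposing 30 gives net 43, < 54, so (d) does not meet the standard.
  The prosecution does not carry Stage II.1.
So the accused prevails on this issue.
— Issue III —
Stage III.1 — burden on prosecution; standard: clear and convincing evidence (weight is at least 73).
    (f): 92 − 1 = 91 ≥ 73 [met]
  The prosecution carries Stage III.1; the accused now bears the burden.
Stage III.2 — burden on accused; standard: the balance of probabilities (weight exceeds 50).
    (g): 91 − 25 = 66 > 50 [met]
    (h): 63 > 50 [met]
  All elements met. The burden passes to the prosecution.
Stage III.3 — burden on prosecution; standard: the balance of probabilities (weight exceeds 50).
    (i): 49 − 2 = 47 ≤ 50 [not met]
    (j): 74 − 11 = 63 > 50 [met]
  Stage III.3 not carried; the prosecution fails its burden.
The analysis ends at Stage III.3; the accused prevails on this issue.
Per-issue: Issue I → accused; Issue II → accused; Issue III → accused. The prosecution must prevail on every issue; overall, the accused prevails.

accused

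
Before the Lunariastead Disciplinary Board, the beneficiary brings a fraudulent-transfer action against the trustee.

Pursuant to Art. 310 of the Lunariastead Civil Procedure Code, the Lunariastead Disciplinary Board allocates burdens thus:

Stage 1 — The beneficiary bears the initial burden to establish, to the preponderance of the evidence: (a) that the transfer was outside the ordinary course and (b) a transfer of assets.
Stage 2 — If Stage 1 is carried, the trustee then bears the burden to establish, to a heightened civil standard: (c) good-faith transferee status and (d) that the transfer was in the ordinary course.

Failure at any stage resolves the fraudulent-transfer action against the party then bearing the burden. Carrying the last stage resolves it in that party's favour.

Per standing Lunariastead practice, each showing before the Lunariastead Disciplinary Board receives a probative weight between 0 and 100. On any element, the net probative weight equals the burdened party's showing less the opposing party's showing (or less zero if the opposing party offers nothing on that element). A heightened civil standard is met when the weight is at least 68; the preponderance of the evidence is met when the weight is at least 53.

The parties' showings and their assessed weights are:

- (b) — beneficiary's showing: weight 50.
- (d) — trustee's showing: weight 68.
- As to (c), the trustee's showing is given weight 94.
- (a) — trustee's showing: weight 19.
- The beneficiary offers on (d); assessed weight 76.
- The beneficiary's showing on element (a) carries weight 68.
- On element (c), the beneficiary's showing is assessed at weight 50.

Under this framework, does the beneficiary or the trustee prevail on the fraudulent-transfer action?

trustee

At Stage 1 the beneficiary must meet the preponderance of the evidence (weight is at least 53): on (a) the weight is 68 less the opposing 19 gives net 49, which does not reach 53, so (a) does not meet the standard; on (b) the weight is 50, which does not reach 53, so (b) does not meet the standard.
  The beneficiary does not carry Stage 1.
The analysis ends at Stage 1; the trustee prevails.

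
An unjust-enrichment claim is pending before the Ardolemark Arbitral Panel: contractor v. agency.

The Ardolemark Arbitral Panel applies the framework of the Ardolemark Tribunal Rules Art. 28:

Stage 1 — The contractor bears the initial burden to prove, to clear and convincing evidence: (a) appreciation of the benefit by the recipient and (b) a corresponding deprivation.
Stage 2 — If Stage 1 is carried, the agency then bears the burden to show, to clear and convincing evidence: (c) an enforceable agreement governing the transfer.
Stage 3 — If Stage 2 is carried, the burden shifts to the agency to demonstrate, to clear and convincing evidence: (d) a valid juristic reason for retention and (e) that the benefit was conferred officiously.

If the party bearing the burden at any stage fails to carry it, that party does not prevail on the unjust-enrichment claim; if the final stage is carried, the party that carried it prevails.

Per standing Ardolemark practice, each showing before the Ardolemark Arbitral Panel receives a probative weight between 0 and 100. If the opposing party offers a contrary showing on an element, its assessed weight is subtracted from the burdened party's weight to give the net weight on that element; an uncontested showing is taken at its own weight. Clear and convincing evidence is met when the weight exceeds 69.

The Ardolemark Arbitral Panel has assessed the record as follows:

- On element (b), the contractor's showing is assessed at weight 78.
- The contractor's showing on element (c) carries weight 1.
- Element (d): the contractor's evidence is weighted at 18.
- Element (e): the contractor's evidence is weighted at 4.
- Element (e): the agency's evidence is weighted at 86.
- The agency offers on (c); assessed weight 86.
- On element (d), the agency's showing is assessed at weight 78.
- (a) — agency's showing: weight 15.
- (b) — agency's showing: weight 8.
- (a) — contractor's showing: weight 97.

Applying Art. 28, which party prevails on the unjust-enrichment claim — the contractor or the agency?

At Stage 1 the contractor must meet clear and convincing evidence (weight exceeds 69): on (a) the weight is 97 less the opposing 15 gives net 82, which does exceed 69, so (a) meets the standard; on (b) the weight is 78 less the opposing 8 gives net 70, which does exceed 69, so (b) meets the standard.
  Stage 1 is satisfied; the onus moves to the agency.
At Stage 2 the agency must meet clear and convincing evidence (weight exceeds 69): on (c) the weight is 86 less the opposing 1 gives net 85, which does exceed 69, so (c) meets the standard.
  All elements met. The agency retains the burden for Stage 3.
At Stage 3 the agency must meet clear and convincing evidence (weight exceeds 69): on (d) the weight is 78 less the opposing 18 gives net 60, which does not exceed 69, so (d) does not meet the standard; on (e) the weight is 86 less the opposing 4 gives net 82, which does exceed 69, so (e) meets the standard.
  Not every element is met, so the agency fails to carry Stage 3.
The contractor prevails.

contractor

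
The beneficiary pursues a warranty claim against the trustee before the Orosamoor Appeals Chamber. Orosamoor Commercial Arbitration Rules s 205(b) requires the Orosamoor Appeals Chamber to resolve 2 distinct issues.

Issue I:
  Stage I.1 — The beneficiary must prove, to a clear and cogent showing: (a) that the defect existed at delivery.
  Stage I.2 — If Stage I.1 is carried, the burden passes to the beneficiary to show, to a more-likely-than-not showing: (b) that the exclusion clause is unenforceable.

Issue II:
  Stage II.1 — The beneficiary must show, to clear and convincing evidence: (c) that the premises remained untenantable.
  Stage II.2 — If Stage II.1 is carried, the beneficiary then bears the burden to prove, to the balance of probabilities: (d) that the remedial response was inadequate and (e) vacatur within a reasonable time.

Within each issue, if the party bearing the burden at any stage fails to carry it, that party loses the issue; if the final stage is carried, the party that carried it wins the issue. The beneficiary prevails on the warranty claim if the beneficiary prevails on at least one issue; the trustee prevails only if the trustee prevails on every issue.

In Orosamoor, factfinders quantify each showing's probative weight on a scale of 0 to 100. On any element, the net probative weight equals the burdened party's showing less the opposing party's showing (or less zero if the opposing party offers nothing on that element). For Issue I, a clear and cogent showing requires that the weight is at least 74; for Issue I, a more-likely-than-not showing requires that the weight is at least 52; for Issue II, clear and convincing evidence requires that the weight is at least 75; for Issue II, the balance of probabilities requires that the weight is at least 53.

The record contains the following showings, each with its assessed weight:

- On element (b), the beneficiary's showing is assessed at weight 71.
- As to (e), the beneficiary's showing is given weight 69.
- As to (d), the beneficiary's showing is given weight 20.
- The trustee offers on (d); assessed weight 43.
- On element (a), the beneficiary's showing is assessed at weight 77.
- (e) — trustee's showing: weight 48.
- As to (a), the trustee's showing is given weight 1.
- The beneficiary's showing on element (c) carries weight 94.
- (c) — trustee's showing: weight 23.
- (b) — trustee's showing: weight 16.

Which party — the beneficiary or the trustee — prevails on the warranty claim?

— Issue I —
Stage I.1 — burden on beneficiary; standard: a clear and cogent showing (weight is at least 74).
    (a): 77 − 1 = 76 ≥ 74 [met]
  All elements met. The beneficiary retains the burden for Stage I.2.
Stage I.2 — burden on beneficiary; standard: a more-likely-than-not showing (weight is at least 52).
    (b): 71 − 16 = 55 ≥ 52 [met]
  All elements met at the final stage.
With every stage satisfied, the beneficiary prevails on this issue.
— Issue II —
At Stage II.1 the beneficiary must meet clear and convincing evidence (weight is at least 75): on (c) the weight is 94 less the opposing 23 gives net 71, which does not reach 75, so (c) does not meet the standard.
  Not every element is met, so the beneficiary fails to carry Stage II.1.
The trustee prevails on this issue.
Per-issue: Issue I → beneficiary; Issue II → trustee. The beneficiary must prevail on at least one issue; overall, the beneficiary prevails.

beneficiary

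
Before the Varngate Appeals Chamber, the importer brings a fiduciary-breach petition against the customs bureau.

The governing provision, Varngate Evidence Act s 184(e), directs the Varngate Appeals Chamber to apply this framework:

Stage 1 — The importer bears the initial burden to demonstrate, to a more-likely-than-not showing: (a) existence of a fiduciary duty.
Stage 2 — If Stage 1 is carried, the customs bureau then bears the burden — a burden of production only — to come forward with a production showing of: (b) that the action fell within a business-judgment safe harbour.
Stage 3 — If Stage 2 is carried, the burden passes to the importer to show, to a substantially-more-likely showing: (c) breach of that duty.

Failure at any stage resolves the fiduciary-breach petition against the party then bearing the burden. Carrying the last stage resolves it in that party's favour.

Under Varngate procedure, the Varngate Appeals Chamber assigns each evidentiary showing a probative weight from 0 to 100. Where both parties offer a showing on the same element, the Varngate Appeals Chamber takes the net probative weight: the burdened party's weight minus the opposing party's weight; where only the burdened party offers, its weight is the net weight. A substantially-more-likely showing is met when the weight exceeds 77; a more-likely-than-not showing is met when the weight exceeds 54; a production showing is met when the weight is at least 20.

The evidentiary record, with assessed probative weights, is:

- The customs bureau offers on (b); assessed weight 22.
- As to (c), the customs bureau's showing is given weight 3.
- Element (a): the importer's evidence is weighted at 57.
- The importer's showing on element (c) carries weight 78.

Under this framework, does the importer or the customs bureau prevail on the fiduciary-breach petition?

Stage 1 (importer, a more-likely-than-not showing, weight exceeds 54): (a) 57 > 54 — meets.
  All elements met. The burden passes to the customs bureau.
Stage 2 (customs bureau, a production showing, weight is at least 20): (b) 22 ≥ 20 — meets.
  Stage 2 is satisfied; the onus moves to the importer.
Stage 3 (importer, a substantially-more-likely showing, weight exceeds 77): (c) net 78−3=75 ≤ 77 — fails.
  Stage 3 not carried; the importer fails its burden.
The analysis ends at Stage 3; the customs bureau prevails.

customs bureau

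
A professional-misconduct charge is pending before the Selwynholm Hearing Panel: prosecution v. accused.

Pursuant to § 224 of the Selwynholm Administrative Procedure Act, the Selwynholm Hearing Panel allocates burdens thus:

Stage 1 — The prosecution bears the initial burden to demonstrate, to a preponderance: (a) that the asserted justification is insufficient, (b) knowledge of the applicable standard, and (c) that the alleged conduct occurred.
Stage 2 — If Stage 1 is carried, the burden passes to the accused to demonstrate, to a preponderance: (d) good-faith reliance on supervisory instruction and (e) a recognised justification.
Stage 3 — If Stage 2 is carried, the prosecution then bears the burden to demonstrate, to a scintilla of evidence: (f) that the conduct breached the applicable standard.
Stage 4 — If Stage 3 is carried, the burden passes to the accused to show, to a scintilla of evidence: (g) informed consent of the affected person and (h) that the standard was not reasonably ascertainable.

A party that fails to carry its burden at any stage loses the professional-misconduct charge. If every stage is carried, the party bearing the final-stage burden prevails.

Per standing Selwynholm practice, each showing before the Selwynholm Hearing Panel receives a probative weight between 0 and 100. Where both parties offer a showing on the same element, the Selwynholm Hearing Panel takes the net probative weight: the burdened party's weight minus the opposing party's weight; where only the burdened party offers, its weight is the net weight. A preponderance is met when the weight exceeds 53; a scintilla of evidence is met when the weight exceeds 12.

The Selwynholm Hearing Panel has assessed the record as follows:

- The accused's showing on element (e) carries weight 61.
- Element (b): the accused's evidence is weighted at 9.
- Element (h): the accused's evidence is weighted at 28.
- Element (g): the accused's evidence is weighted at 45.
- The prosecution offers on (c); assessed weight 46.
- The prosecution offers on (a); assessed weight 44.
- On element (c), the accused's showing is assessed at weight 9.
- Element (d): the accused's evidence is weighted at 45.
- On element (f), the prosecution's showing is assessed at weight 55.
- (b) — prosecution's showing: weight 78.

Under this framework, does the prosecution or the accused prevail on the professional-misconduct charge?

Stage 1 (prosecution, a preponderance, weight exceeds 53): (a) 44 ≤ 53 — fails; (b) net 78−9=69 > 53 — meets; (c) net 46−9=37 ≤ 53 — fails.
  Stage 1 not carried; the prosecution fails its burden.
The analysis ends at Stage 1; the accused prevails.

accused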